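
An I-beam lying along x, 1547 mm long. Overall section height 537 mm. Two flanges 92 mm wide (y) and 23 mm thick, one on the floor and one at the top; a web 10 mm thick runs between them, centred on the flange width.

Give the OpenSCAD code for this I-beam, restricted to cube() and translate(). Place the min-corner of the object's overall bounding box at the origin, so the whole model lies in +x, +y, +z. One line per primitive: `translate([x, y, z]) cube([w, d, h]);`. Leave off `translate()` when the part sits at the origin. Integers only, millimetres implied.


cube([1547, 92, 23]);
translate([0, 41, 23]) cube([1547, 10, 491]);
translate([0, 0, 514]) cube([1547, 92, 23]);


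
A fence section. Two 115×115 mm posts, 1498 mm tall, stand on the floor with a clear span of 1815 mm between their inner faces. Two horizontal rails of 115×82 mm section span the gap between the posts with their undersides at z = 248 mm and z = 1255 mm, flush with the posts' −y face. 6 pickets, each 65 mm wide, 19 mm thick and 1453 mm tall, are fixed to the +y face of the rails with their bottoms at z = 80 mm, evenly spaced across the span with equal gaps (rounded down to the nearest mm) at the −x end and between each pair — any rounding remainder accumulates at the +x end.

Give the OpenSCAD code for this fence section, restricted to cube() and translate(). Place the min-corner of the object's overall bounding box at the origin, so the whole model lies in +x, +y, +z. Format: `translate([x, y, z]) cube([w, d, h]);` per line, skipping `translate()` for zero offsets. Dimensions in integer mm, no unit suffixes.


cube([115, 115, 1498]);
translate([1930, 0, 0]) cube([115, 115, 1498]);
translate([115, 0, 248]) cube([1815, 115, 82]);
translate([115, 0, 1255]) cube([1815, 115, 82]);
translate([318, 115, 80]) cube([65, 19, 1453]);
translate([586, 115, 80]) cube([65, 19, 1453]);
translate([854, 115, 80]) cube([65, 19, 1453]);
translate([1122, 115, 80]) cube([65, 19, 1453]);
translate([1390, 115, 80]) cube([65, 19, 1453]);
translate([1658, 115, 80]) cube([65, 19, 1453]);


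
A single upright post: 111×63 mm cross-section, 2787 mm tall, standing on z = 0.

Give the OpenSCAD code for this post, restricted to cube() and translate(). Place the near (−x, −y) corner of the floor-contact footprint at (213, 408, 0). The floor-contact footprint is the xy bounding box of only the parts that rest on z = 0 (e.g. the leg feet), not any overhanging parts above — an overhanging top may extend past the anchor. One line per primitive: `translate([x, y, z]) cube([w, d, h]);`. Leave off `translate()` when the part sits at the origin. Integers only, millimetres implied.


translate([213, 408, 0]) cube([111, 63, 2787]);


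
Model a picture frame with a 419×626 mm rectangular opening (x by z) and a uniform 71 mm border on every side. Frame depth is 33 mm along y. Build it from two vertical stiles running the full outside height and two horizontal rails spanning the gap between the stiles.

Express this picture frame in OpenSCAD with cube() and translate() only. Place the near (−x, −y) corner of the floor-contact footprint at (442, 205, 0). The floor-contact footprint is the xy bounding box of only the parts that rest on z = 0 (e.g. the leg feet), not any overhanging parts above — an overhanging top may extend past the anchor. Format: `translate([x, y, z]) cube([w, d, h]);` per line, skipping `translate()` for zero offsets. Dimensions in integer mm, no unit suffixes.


translate([442, 205, 0]) cube([71, 33, 768]);
translate([932, 205, 0]) cube([71, 33, 768]);
translate([513, 205, 0]) cube([419, 33, 71]);
translate([513, 205, 697]) cube([419, 33, 71]);


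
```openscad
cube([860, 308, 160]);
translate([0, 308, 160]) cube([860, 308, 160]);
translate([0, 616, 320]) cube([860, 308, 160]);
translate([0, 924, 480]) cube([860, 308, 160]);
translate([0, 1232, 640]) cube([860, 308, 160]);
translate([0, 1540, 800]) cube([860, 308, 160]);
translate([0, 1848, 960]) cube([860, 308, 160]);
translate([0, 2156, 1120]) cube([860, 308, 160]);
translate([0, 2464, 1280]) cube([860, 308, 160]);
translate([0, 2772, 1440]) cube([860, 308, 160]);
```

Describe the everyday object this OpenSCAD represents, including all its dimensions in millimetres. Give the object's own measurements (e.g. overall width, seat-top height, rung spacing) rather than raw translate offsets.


A straight staircase of 10 solid steps. Each step is 860 mm wide (x), 308 mm deep (y, the going) and 160 mm tall (the rise). The first step rests on the floor; each subsequent step sits one going further in +y and one rise higher in +z, directly behind and above the previous step with no overlap.


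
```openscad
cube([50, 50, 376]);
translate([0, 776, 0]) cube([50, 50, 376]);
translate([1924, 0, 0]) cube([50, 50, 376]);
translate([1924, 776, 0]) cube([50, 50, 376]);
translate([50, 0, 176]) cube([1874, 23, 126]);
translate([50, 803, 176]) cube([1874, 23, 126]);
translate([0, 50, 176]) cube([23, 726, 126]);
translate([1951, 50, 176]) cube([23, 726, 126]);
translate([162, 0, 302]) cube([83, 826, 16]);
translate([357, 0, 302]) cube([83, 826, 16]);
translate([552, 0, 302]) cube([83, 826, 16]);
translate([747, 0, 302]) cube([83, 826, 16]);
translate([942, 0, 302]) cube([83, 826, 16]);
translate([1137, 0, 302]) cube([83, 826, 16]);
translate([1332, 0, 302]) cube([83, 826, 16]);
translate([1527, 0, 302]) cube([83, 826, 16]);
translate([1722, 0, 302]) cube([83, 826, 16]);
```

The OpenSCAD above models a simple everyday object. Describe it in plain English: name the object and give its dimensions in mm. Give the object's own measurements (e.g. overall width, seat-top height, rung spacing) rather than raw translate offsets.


A bed frame 1974 mm long (x) by 826 mm wide (y). Four 50×50 mm corner posts, 376 mm tall, at the corners of the footprint. Four rails of 23 mm thickness and 126 mm height run between adjacent posts with their undersides at z = 176 mm, their outer faces flush with the outside of the frame (the two x-running rails run between the posts' inner faces; the two y-running rails run between the posts' inner faces). 9 slats, each 83 mm wide (x) and 16 mm thick, lie across the top of the two x-running rails, running the full 826 mm width of the frame in y; along x they sit between the end posts with a 112 mm gap after the −x posts and between neighbouring slats, leaving 119 mm before the +x posts.


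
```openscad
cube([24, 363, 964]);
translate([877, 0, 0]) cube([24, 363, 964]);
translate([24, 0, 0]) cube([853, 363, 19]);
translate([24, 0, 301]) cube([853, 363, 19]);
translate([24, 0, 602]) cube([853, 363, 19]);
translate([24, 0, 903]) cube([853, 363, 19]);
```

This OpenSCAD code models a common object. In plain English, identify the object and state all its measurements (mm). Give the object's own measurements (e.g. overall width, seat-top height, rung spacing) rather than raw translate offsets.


An open bookshelf. Two side panels, each 24 mm thick, 363 mm deep and 964 mm tall, stand 901 mm apart (outside-to-outside). Between them sit 4 shelves, each 19 mm thick and 363 mm deep, spanning the full gap between the sides. The bottom shelf rests on the floor (its underside at z = 0) and the clear gap between one shelf's top and the next shelf's underside is 282 mm.


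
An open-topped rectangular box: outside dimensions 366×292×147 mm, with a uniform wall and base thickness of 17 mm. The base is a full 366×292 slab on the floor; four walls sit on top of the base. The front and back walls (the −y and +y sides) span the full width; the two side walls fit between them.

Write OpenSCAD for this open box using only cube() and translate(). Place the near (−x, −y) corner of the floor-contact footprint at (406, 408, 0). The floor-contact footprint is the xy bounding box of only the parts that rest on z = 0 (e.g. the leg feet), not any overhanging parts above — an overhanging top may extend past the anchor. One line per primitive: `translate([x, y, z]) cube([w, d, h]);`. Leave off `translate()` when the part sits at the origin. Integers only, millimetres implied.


translate([406, 408, 0]) cube([366, 292, 17]);
translate([406, 408, 17]) cube([366, 17, 130]);
translate([406, 683, 17]) cube([366, 17, 130]);
translate([406, 425, 17]) cube([17, 258, 130]);
translate([755, 425, 17]) cube([17, 258, 130]);


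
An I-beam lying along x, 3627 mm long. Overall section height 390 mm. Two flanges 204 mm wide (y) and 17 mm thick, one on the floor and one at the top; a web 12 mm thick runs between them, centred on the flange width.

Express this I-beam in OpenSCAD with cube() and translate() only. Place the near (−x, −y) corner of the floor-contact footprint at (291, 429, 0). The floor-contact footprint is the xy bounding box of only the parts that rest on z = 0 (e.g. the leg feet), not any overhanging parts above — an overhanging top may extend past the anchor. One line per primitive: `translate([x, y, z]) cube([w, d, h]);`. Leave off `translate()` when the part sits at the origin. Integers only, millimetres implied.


translate([291, 429, 0]) cube([3627, 204, 17]);
translate([291, 525, 17]) cube([3627, 12, 356]);
translate([291, 429, 373]) cube([3627, 204, 17]);


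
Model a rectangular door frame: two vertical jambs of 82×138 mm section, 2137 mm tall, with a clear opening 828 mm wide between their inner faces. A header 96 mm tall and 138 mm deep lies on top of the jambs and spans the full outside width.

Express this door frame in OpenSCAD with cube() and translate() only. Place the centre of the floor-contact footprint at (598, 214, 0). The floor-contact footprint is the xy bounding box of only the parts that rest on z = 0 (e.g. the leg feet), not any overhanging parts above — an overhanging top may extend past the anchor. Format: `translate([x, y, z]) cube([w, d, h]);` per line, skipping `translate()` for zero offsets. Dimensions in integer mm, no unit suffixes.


translate([102, 145, 0]) cube([82, 138, 2137]);
translate([1012, 145, 0]) cube([82, 138, 2137]);
translate([102, 145, 2137]) cube([992, 138, 96]);


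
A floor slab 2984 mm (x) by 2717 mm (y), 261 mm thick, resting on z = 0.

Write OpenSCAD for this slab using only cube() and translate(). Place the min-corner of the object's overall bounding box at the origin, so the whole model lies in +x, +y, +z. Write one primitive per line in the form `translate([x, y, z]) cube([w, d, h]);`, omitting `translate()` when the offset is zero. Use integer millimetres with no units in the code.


cube([2984, 2717, 261]);


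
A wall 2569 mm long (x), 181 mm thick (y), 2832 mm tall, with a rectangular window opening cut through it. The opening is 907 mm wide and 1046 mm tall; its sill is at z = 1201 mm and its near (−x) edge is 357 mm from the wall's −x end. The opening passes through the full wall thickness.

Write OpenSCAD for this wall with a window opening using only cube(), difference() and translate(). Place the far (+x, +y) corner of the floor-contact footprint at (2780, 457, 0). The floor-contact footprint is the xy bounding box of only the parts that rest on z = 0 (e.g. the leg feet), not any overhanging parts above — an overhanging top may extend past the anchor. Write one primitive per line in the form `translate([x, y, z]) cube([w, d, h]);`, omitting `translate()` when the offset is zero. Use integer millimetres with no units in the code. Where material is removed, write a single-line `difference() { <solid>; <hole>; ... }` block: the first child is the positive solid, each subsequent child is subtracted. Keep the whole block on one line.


difference() { translate([211, 276, 0]) cube([2569, 181, 2832]); translate([568, 276, 1201]) cube([907, 181, 1046]); }


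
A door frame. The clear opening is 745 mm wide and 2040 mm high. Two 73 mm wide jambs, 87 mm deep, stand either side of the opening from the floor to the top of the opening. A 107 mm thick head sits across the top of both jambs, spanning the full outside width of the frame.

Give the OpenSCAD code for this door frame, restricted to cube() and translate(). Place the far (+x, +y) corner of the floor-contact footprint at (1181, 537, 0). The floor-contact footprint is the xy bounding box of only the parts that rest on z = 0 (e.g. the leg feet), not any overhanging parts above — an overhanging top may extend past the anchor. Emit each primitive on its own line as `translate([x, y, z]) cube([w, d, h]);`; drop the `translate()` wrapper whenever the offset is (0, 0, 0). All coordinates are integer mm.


translate([290, 450, 0]) cube([73, 87, 2040]);
translate([1108, 450, 0]) cube([73, 87, 2040]);
translate([290, 450, 2040]) cube([891, 87, 107]);


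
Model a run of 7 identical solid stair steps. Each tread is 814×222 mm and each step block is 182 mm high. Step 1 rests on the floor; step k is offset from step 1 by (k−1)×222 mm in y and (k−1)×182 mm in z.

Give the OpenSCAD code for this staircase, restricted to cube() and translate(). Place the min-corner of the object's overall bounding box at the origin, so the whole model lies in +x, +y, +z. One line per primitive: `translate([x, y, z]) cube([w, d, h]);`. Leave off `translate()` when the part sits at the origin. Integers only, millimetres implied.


cube([814, 222, 182]);
translate([0, 222, 182]) cube([814, 222, 182]);
translate([0, 444, 364]) cube([814, 222, 182]);
translate([0, 666, 546]) cube([814, 222, 182]);
translate([0, 888, 728]) cube([814, 222, 182]);
translate([0, 1110, 910]) cube([814, 222, 182]);
translate([0, 1332, 1092]) cube([814, 222, 182]);


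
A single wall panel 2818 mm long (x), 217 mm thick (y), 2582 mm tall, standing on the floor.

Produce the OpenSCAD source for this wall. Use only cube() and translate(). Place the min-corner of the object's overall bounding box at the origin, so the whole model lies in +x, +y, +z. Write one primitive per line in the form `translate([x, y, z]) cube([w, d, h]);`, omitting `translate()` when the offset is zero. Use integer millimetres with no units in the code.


cube([2818, 217, 2582]);


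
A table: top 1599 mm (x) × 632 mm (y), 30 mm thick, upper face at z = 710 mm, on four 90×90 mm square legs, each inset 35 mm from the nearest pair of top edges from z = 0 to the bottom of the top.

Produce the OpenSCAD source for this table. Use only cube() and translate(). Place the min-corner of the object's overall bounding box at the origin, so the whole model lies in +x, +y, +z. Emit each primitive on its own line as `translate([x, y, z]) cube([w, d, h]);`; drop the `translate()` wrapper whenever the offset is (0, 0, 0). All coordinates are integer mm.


translate([0, 0, 680]) cube([1599, 632, 30]);
translate([35, 35, 0]) cube([90, 90, 680]);
translate([1474, 35, 0]) cube([90, 90, 680]);
translate([35, 507, 0]) cube([90, 90, 680]);
translate([1474, 507, 0]) cube([90, 90, 680]);


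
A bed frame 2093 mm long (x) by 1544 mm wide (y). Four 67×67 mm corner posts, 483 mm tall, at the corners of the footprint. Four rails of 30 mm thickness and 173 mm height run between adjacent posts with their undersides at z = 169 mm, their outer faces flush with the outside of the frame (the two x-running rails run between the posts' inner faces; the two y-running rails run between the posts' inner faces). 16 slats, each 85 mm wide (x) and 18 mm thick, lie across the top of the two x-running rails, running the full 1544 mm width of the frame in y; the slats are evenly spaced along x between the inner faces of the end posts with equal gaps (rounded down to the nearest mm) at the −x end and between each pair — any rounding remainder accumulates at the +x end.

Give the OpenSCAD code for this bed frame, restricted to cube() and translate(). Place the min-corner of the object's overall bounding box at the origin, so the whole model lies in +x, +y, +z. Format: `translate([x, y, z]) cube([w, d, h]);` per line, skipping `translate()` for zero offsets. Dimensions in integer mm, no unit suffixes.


// slat z = rail_z + rail_h = 169 + 173 = 342
// slat gap = ⌊(1959 − 16·85) / 17⌋ = 35
cube([67, 67, 483]);
translate([0, 1477, 0]) cube([67, 67, 483]);
translate([2026, 0, 0]) cube([67, 67, 483]);
translate([2026, 1477, 0]) cube([67, 67, 483]);
translate([67, 0, 169]) cube([1959, 30, 173]);
translate([67, 1514, 169]) cube([1959, 30, 173]);
translate([0, 67, 169]) cube([30, 1410, 173]);
translate([2063, 67, 169]) cube([30, 1410, 173]);
translate([102, 0, 342]) cube([85, 1544, 18]);
translate([222, 0, 342]) cube([85, 1544, 18]);
translate([342, 0, 342]) cube([85, 1544, 18]);
translate([462, 0, 342]) cube([85, 1544, 18]);
translate([582, 0, 342]) cube([85, 1544, 18]);
translate([702, 0, 342]) cube([85, 1544, 18]);
translate([822, 0, 342]) cube([85, 1544, 18]);
translate([942, 0, 342]) cube([85, 1544, 18]);
translate([1062, 0, 342]) cube([85, 1544, 18]);
translate([1182, 0, 342]) cube([85, 1544, 18]);
translate([1302, 0, 342]) cube([85, 1544, 18]);
translate([1422, 0, 342]) cube([85, 1544, 18]);
translate([1542, 0, 342]) cube([85, 1544, 18]);
translate([1662, 0, 342]) cube([85, 1544, 18]);
translate([1782, 0, 342]) cube([85, 1544, 18]);
translate([1902, 0, 342]) cube([85, 1544, 18]);


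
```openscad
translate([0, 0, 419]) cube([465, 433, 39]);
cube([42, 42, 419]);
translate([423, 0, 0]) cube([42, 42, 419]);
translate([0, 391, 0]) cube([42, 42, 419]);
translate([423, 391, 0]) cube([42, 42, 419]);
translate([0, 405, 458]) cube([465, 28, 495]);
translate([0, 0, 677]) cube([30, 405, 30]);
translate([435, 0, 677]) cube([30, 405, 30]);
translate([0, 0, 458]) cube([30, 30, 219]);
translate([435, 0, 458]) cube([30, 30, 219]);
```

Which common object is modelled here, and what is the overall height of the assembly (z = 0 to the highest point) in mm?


A chair. The overall height is 953 mm.

A slab on four corner posts with a tall panel at the back — a chair. The seat slab sits at z = 419 with thickness 39, and the 495 mm backrest starts at the seat top, so the overall height is 419 + 39 + 495 = 953 mm.


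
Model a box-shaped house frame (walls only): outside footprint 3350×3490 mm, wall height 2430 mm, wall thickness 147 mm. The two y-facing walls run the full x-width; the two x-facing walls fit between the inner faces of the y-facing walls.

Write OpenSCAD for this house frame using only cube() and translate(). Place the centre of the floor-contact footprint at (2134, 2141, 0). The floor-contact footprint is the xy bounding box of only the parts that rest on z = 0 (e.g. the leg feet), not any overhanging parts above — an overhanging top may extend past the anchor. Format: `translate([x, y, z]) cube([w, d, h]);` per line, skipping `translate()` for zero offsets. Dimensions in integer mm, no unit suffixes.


translate([459, 396, 0]) cube([3350, 147, 2430]);
translate([459, 3739, 0]) cube([3350, 147, 2430]);
translate([459, 543, 0]) cube([147, 3196, 2430]);
translate([3662, 543, 0]) cube([147, 3196, 2430]);


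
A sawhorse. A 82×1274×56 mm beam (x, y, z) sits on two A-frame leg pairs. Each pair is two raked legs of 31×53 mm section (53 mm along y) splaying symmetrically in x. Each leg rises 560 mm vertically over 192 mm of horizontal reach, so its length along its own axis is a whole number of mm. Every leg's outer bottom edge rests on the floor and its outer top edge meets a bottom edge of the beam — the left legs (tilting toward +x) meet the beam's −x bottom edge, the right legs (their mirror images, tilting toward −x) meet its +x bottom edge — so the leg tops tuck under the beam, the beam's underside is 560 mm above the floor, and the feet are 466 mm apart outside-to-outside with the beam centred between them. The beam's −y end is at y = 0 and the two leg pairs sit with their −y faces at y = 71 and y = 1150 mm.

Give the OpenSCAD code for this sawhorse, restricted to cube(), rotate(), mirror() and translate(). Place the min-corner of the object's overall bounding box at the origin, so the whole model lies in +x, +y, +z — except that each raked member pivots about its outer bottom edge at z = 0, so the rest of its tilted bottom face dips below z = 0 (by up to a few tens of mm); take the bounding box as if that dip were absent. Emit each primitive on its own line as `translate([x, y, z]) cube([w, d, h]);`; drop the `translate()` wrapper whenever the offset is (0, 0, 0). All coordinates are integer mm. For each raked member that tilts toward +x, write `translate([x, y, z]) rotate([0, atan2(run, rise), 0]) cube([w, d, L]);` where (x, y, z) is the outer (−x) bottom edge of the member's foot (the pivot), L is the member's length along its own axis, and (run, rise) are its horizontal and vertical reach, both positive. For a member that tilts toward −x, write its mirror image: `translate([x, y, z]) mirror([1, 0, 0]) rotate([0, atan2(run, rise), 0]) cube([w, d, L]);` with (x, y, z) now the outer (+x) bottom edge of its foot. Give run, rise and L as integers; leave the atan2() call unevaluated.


// leg length = √(192² + 560²) = 592
// right-leg outer foot x = 2·192 + 82 = 466
// beam min-corner = (192, 0, 560)
translate([192, 0, 560]) cube([82, 1274, 56]);
translate([0, 71, 0]) rotate([0, atan2(192, 560), 0]) cube([31, 53, 592]);
translate([466, 71, 0]) mirror([1, 0, 0]) rotate([0, atan2(192, 560), 0]) cube([31, 53, 592]);
translate([0, 1150, 0]) rotate([0, atan2(192, 560), 0]) cube([31, 53, 592]);
translate([466, 1150, 0]) mirror([1, 0, 0]) rotate([0, atan2(192, 560), 0]) cube([31, 53, 592]);


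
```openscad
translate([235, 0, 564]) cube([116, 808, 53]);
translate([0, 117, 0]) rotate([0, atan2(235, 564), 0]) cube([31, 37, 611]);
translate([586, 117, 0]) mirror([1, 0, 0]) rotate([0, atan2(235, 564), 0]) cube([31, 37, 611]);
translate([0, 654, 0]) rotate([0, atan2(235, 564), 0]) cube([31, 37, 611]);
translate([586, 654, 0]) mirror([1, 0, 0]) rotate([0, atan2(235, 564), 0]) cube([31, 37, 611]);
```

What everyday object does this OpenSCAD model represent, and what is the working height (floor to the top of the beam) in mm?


A sawhorse. The overall height is 617 mm.

A beam across two mirrored pairs of raked legs — a sawhorse. The beam's underside is at z = 564 (matching the legs' vertical rise in atan2(235, 564)) and the beam is 53 mm tall, so its top is at 564 + 53 = 617 mm. The raked legs top out at the beam's underside, so that is the highest point.


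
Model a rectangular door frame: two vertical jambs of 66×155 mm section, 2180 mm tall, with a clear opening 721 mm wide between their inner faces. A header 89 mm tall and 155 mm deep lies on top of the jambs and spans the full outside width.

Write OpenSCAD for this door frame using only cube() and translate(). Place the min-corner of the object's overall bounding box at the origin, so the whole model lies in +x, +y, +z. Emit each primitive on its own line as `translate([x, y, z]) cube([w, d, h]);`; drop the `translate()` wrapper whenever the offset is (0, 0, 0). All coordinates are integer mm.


cube([66, 155, 2180]);
translate([787, 0, 0]) cube([66, 155, 2180]);
translate([0, 0, 2180]) cube([853, 155, 89]);


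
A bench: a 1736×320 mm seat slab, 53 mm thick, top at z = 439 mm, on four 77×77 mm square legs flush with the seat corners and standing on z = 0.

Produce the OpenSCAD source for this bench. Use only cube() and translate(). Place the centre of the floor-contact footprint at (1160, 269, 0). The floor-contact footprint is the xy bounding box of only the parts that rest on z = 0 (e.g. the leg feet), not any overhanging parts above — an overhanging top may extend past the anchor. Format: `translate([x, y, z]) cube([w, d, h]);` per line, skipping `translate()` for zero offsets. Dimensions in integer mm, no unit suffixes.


translate([292, 109, 386]) cube([1736, 320, 53]);
translate([292, 109, 0]) cube([77, 77, 386]);
translate([292, 352, 0]) cube([77, 77, 386]);
translate([1951, 109, 0]) cube([77, 77, 386]);
translate([1951, 352, 0]) cube([77, 77, 386]);


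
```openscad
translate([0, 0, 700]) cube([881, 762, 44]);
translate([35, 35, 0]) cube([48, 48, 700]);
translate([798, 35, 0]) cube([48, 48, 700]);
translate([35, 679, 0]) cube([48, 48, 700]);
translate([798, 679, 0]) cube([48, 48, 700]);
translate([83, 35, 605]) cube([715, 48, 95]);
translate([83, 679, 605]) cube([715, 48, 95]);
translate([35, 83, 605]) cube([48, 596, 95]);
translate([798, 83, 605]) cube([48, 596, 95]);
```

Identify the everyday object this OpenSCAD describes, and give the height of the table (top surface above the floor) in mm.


A table. The table height is 744 mm.

A 881×762×44 slab sits at z = 700 on four 48 mm square posts — a table. The top surface is at 700 + 44 = 744 mm.


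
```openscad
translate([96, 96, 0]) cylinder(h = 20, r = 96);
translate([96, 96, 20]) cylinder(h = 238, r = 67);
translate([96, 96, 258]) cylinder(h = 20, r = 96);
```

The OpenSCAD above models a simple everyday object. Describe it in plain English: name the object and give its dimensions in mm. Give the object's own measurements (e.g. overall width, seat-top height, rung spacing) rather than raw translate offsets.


A spool: two coaxial disc flanges of radius 96 mm and thickness 20 mm, joined by a core cylinder of radius 67 mm and height 238 mm. The lower flange rests on z = 0 and the three cylinders share a vertical axis.


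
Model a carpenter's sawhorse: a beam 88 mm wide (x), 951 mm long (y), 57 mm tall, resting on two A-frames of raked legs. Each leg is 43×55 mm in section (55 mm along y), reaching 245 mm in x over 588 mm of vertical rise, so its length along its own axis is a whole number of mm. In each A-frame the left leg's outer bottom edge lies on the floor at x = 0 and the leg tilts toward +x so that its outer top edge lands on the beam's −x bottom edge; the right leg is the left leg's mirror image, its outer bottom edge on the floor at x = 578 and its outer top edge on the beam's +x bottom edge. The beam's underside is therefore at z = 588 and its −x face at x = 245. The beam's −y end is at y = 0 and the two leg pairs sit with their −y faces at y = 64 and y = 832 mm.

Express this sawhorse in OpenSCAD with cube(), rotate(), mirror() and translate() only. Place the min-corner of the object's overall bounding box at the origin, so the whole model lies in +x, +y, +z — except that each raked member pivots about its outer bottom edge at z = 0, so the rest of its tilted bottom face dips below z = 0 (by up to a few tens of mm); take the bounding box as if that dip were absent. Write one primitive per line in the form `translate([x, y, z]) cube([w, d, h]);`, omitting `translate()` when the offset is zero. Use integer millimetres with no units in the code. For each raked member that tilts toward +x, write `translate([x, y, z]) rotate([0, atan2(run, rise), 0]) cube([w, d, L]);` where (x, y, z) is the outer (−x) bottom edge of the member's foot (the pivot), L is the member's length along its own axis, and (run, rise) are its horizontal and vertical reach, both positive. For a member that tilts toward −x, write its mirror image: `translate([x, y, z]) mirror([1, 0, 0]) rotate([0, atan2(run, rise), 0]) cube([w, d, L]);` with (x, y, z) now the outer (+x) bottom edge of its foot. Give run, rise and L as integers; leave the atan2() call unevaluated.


translate([245, 0, 588]) cube([88, 951, 57]);
translate([0, 64, 0]) rotate([0, atan2(245, 588), 0]) cube([43, 55, 637]);
translate([578, 64, 0]) mirror([1, 0, 0]) rotate([0, atan2(245, 588), 0]) cube([43, 55, 637]);
translate([0, 832, 0]) rotate([0, atan2(245, 588), 0]) cube([43, 55, 637]);
translate([578, 832, 0]) mirror([1, 0, 0]) rotate([0, atan2(245, 588), 0]) cube([43, 55, 637]);


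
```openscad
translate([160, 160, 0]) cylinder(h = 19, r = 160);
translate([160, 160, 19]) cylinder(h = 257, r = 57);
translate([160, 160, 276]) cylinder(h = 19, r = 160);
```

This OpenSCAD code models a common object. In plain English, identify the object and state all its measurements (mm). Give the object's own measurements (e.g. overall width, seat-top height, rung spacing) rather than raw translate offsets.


A spool: two coaxial disc flanges of radius 160 mm and thickness 19 mm, joined by a core cylinder of radius 57 mm and height 257 mm. The lower flange rests on z = 0 and the three cylinders share a vertical axis.


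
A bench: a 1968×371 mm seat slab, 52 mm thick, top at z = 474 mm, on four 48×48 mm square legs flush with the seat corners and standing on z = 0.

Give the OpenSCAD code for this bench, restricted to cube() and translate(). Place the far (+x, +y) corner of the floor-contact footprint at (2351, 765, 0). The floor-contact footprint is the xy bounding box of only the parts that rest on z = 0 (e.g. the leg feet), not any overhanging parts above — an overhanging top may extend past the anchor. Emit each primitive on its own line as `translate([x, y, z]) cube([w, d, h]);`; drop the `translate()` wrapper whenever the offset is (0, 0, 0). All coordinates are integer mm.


// leg_h = 474 − 52 = 422
translate([383, 394, 422]) cube([1968, 371, 52]);
translate([383, 394, 0]) cube([48, 48, 422]);
translate([383, 717, 0]) cube([48, 48, 422]);
translate([2303, 394, 0]) cube([48, 48, 422]);
translate([2303, 717, 0]) cube([48, 48, 422]);


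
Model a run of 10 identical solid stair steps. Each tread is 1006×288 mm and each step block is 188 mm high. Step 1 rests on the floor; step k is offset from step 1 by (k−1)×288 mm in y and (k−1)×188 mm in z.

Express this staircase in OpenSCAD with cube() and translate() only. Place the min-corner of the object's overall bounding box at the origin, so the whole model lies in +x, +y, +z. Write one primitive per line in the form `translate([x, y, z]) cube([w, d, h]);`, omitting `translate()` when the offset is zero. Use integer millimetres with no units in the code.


cube([1006, 288, 188]);
translate([0, 288, 188]) cube([1006, 288, 188]);
translate([0, 576, 376]) cube([1006, 288, 188]);
translate([0, 864, 564]) cube([1006, 288, 188]);
translate([0, 1152, 752]) cube([1006, 288, 188]);
translate([0, 1440, 940]) cube([1006, 288, 188]);
translate([0, 1728, 1128]) cube([1006, 288, 188]);
translate([0, 2016, 1316]) cube([1006, 288, 188]);
translate([0, 2304, 1504]) cube([1006, 288, 188]);
translate([0, 2592, 1692]) cube([1006, 288, 188]);


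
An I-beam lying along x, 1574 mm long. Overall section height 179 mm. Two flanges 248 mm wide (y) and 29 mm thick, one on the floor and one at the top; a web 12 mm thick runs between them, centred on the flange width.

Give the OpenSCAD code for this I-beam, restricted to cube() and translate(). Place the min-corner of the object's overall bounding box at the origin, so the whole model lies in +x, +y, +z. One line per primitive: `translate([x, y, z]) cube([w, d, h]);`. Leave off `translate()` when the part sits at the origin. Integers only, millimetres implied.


cube([1574, 248, 29]);
translate([0, 118, 29]) cube([1574, 12, 121]);
translate([0, 0, 150]) cube([1574, 248, 29]);


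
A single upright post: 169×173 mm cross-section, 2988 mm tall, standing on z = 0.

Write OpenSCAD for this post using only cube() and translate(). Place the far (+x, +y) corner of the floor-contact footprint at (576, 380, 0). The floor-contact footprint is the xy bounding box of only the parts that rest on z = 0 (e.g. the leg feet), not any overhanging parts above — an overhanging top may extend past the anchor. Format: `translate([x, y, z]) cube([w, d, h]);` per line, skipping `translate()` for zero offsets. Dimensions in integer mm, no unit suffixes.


translate([407, 207, 0]) cube([169, 173, 2988]);


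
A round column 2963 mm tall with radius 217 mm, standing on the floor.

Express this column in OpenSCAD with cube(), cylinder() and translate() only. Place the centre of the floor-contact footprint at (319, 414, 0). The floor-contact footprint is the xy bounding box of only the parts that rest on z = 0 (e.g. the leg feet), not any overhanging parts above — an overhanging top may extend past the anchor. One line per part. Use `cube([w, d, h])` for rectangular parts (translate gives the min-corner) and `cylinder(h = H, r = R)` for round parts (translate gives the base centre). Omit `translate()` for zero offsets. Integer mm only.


translate([319, 414, 0]) cylinder(h = 2963, r = 217);


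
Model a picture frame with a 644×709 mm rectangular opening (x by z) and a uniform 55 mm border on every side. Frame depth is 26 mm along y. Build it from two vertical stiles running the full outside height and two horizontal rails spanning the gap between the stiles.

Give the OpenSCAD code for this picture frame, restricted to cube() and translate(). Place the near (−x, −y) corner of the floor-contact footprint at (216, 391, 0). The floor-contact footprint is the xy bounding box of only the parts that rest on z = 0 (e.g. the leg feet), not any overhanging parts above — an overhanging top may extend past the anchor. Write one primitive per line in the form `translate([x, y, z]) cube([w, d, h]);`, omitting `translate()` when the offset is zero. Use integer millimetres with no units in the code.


translate([216, 391, 0]) cube([55, 26, 819]);
translate([915, 391, 0]) cube([55, 26, 819]);
translate([271, 391, 0]) cube([644, 26, 55]);
translate([271, 391, 764]) cube([644, 26, 55]);


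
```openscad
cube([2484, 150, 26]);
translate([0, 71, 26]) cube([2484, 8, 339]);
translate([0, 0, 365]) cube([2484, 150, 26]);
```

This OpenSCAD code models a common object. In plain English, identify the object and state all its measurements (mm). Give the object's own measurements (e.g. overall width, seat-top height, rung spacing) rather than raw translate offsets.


An I-beam lying along x, 2484 mm long. Overall section height 391 mm. Two flanges 150 mm wide (y) and 26 mm thick, one on the floor and one at the top; a web 8 mm thick runs between them, centred on the flange width.


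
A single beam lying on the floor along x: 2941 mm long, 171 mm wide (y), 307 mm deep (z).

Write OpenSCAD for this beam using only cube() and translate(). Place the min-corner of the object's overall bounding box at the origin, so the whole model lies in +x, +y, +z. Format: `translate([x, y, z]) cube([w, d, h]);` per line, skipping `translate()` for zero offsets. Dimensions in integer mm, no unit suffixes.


cube([2941, 171, 307]);


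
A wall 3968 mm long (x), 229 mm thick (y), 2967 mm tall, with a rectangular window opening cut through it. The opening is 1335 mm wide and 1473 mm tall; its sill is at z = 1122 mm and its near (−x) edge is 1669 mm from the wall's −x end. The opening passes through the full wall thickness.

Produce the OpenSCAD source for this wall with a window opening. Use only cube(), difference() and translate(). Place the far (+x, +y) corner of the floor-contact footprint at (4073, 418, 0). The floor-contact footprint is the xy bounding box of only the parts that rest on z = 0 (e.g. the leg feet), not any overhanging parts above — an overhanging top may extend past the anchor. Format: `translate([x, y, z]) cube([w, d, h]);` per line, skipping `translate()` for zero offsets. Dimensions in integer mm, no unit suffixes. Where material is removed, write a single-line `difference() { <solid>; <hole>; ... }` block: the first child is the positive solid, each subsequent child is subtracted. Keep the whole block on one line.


difference() { translate([105, 189, 0]) cube([3968, 229, 2967]); translate([1774, 189, 1122]) cube([1335, 229, 1473]); }


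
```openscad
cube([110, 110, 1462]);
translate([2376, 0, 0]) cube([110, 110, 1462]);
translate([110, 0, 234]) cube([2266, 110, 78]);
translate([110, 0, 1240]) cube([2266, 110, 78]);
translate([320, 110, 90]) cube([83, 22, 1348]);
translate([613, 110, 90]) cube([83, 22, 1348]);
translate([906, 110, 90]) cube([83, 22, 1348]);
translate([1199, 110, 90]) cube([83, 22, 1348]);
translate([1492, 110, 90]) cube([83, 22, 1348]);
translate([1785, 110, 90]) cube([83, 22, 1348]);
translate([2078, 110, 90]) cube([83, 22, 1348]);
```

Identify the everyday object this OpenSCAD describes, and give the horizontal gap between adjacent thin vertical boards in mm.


A fence section. The picket gap is 210 mm.

Two posts, two rails, 7 pickets — a fence section. Span 2266 mm holds 7 pickets of 83 mm with 8 equal gaps: ⌊(2266 − 7·83) / 8⌋ = 210 mm.


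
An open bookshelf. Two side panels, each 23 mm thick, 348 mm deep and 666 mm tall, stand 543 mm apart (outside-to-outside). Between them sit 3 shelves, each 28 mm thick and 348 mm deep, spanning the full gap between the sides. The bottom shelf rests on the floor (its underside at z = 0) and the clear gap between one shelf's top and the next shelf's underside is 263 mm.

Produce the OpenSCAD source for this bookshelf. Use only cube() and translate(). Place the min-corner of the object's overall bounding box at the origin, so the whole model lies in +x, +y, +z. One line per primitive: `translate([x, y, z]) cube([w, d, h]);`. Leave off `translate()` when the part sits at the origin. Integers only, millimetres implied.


cube([23, 348, 666]);
translate([520, 0, 0]) cube([23, 348, 666]);
translate([23, 0, 0]) cube([497, 348, 28]);
translate([23, 0, 291]) cube([497, 348, 28]);
translate([23, 0, 582]) cube([497, 348, 28]);


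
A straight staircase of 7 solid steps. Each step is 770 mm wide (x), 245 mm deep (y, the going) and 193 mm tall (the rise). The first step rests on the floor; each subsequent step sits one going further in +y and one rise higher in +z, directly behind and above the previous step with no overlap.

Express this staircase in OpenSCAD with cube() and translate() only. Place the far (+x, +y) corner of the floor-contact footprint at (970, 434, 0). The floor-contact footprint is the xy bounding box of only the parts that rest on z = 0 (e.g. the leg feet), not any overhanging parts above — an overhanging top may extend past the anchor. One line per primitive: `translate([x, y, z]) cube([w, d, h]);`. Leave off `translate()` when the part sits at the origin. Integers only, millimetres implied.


translate([200, 189, 0]) cube([770, 245, 193]);
translate([200, 434, 193]) cube([770, 245, 193]);
translate([200, 679, 386]) cube([770, 245, 193]);
translate([200, 924, 579]) cube([770, 245, 193]);
translate([200, 1169, 772]) cube([770, 245, 193]);
translate([200, 1414, 965]) cube([770, 245, 193]);
translate([200, 1659, 1158]) cube([770, 245, 193]);


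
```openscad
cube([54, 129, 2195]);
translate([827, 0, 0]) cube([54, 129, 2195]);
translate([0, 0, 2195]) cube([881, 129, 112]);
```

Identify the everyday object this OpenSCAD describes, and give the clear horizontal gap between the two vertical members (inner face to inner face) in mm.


A door frame. The clear opening width is 773 mm.

Two 2195 mm tall posts with a header on top — a door frame. The left jamb is 54 mm wide at x = 0; the right jamb starts at x = 827. The clear opening is 827 − 54 = 773 mm.


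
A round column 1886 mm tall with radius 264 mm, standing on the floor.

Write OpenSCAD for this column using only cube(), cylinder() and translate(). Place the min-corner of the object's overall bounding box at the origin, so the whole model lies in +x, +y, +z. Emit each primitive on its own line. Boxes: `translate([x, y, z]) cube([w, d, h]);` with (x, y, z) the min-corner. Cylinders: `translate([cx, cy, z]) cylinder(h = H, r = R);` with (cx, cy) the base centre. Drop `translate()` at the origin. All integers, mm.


translate([264, 264, 0]) cylinder(h = 1886, r = 264);


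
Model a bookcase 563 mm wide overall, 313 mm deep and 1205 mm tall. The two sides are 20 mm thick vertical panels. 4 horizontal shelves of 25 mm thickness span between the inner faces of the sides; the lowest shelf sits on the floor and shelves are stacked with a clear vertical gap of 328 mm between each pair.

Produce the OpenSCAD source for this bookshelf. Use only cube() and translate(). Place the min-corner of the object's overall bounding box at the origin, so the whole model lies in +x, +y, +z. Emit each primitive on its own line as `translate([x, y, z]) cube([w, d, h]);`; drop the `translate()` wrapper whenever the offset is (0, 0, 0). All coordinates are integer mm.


cube([20, 313, 1205]);
translate([543, 0, 0]) cube([20, 313, 1205]);
translate([20, 0, 0]) cube([523, 313, 25]);
translate([20, 0, 353]) cube([523, 313, 25]);
translate([20, 0, 706]) cube([523, 313, 25]);
translate([20, 0, 1059]) cube([523, 313, 25]);
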